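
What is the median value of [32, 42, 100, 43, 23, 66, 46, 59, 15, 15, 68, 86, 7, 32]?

42.5

Step 1: Sort the data in ascending order: [7, 15, 15, 23, 32, 32, 42, 43, 46, 59, 66, 68, 86, 100]
Step 2: The number of values is n = 14.
Step 3: Since n is even, the median is the average of positions 7 and 8:
  Median = (42 + 43) / 2 = 42.5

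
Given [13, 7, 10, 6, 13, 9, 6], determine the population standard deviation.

2.7994

Step 1: Compute the mean: 9.1429
Step 2: Sum of squared deviations from the mean: 54.8571
Step 3: Population variance = 54.8571 / 7 = 7.8367
Step 4: Standard deviation = sqrt(7.8367) = 2.7994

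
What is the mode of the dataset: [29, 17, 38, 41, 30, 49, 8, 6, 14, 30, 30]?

30

Step 1: Count the frequency of each value:
  6: appears 1 time(s)
  8: appears 1 time(s)
  14: appears 1 time(s)
  17: appears 1 time(s)
  29: appears 1 time(s)
  30: appears 3 time(s)
  38: appears 1 time(s)
  41: appears 1 time(s)
  49: appears 1 time(s)
Step 2: The value 30 appears most frequently (3 times).
Step 3: Mode = 30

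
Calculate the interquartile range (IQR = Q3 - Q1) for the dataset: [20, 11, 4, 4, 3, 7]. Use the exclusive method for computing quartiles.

9.5

Step 1: Sort the data: [3, 4, 4, 7, 11, 20]
Step 2: n = 6
Step 3: Using the exclusive quartile method:
  Q1 = 3.75
  Q2 (median) = 5.5
  Q3 = 13.25
  IQR = Q3 - Q1 = 13.25 - 3.75 = 9.5
Step 4: IQR = 9.5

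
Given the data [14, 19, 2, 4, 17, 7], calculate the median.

10.5

Step 1: Sort the data in ascending order: [2, 4, 7, 14, 17, 19]
Step 2: The number of values is n = 6.
Step 3: Since n is even, the median is the average of positions 3 and 4:
  Median = (7 + 14) / 2 = 10.5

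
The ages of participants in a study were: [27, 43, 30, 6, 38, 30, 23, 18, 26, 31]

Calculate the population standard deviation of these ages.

9.7447

Step 1: Compute the mean: 27.2
Step 2: Sum of squared deviations from the mean: 949.6
Step 3: Population variance = 949.6 / 10 = 94.96
Step 4: Standard deviation = sqrt(94.96) = 9.7447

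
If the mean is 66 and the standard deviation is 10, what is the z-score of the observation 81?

1.5

Step 1: Recall the z-score formula: z = (x - mu) / sigma
Step 2: Substitute values: z = (81 - 66) / 10
Step 3: z = 15 / 10 = 1.5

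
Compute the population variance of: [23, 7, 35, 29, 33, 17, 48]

151.3878

Step 1: Compute the mean: (23 + 7 + 35 + 29 + 33 + 17 + 48) / 7 = 27.4286
Step 2: Compute squared deviations from the mean:
  (23 - 27.4286)^2 = 19.6122
  (7 - 27.4286)^2 = 417.3265
  (35 - 27.4286)^2 = 57.3265
  (29 - 27.4286)^2 = 2.4694
  (33 - 27.4286)^2 = 31.0408
  (17 - 27.4286)^2 = 108.7551
  (48 - 27.4286)^2 = 423.1837
Step 3: Sum of squared deviations = 1059.7143
Step 4: Population variance = 1059.7143 / 7 = 151.3878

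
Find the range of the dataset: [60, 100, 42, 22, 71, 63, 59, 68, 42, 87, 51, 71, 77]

78

Step 1: Identify the maximum value: max = 100
Step 2: Identify the minimum value: min = 22
Step 3: Range = max - min = 100 - 22 = 78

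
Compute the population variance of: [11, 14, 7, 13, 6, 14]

10.4722

Step 1: Compute the mean: (11 + 14 + 7 + 13 + 6 + 14) / 6 = 10.8333
Step 2: Compute squared deviations from the mean:
  (11 - 10.8333)^2 = 0.0278
  (14 - 10.8333)^2 = 10.0278
  (7 - 10.8333)^2 = 14.6944
  (13 - 10.8333)^2 = 4.6944
  (6 - 10.8333)^2 = 23.3611
  (14 - 10.8333)^2 = 10.0278
Step 3: Sum of squared deviations = 62.8333
Step 4: Population variance = 62.8333 / 6 = 10.4722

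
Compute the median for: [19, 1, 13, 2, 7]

7

Step 1: Sort the data in ascending order: [1, 2, 7, 13, 19]
Step 2: The number of values is n = 5.
Step 3: Since n is odd, the median is the middle value at position 3: 7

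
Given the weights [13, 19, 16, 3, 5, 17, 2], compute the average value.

10.7143

Step 1: Sum all values: 13 + 19 + 16 + 3 + 5 + 17 + 2 = 75
Step 2: Count the number of values: n = 7
Step 3: Mean = sum / n = 75 / 7 = 10.7143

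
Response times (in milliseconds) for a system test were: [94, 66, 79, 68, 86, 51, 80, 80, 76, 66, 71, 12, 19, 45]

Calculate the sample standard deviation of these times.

24.173

Step 1: Compute the mean: 63.7857
Step 2: Sum of squared deviations from the mean: 7596.3571
Step 3: Sample variance = 7596.3571 / 13 = 584.3352
Step 4: Standard deviation = sqrt(584.3352) = 24.173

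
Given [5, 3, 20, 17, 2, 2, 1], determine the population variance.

53.551

Step 1: Compute the mean: (5 + 3 + 20 + 17 + 2 + 2 + 1) / 7 = 7.1429
Step 2: Compute squared deviations from the mean:
  (5 - 7.1429)^2 = 4.5918
  (3 - 7.1429)^2 = 17.1633
  (20 - 7.1429)^2 = 165.3061
  (17 - 7.1429)^2 = 97.1633
  (2 - 7.1429)^2 = 26.449
  (2 - 7.1429)^2 = 26.449
  (1 - 7.1429)^2 = 37.7347
Step 3: Sum of squared deviations = 374.8571
Step 4: Population variance = 374.8571 / 7 = 53.551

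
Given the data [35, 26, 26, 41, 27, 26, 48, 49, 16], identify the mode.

26

Step 1: Count the frequency of each value:
  16: appears 1 time(s)
  26: appears 3 time(s)
  27: appears 1 time(s)
  35: appears 1 time(s)
  41: appears 1 time(s)
  48: appears 1 time(s)
  49: appears 1 time(s)
Step 2: The value 26 appears most frequently (3 times).
Step 3: Mode = 26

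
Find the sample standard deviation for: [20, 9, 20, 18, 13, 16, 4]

6.0198

Step 1: Compute the mean: 14.2857
Step 2: Sum of squared deviations from the mean: 217.4286
Step 3: Sample variance = 217.4286 / 6 = 36.2381
Step 4: Standard deviation = sqrt(36.2381) = 6.0198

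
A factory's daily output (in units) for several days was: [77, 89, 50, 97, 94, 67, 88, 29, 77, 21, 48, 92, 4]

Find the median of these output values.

77

Step 1: Sort the data in ascending order: [4, 21, 29, 48, 50, 67, 77, 77, 88, 89, 92, 94, 97]
Step 2: The number of values is n = 13.
Step 3: Since n is odd, the median is the middle value at position 7: 77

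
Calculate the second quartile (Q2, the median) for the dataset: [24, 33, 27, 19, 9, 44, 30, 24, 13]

24

Step 1: Sort the data: [9, 13, 19, 24, 24, 27, 30, 33, 44]
Step 2: n = 9
Step 3: Q2 is the median. Since n is odd, it is the middle value at position 5: 24
Step 4: Q2 = 24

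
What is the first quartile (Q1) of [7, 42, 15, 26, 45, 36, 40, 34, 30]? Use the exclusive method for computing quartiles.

20.5

Step 1: Sort the data: [7, 15, 26, 30, 34, 36, 40, 42, 45]
Step 2: n = 9
Step 3: Using the exclusive quartile method:
  Q1 = 20.5
  Q2 (median) = 34
  Q3 = 41
  IQR = Q3 - Q1 = 41 - 20.5 = 20.5
Step 4: Q1 = 20.5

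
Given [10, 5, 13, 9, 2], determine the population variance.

14.96

Step 1: Compute the mean: (10 + 5 + 13 + 9 + 2) / 5 = 7.8
Step 2: Compute squared deviations from the mean:
  (10 - 7.8)^2 = 4.84
  (5 - 7.8)^2 = 7.84
  (13 - 7.8)^2 = 27.04
  (9 - 7.8)^2 = 1.44
  (2 - 7.8)^2 = 33.64
Step 3: Sum of squared deviations = 74.8
Step 4: Population variance = 74.8 / 5 = 14.96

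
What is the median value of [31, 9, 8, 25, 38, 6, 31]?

25

Step 1: Sort the data in ascending order: [6, 8, 9, 25, 31, 31, 38]
Step 2: The number of values is n = 7.
Step 3: Since n is odd, the median is the middle value at position 4: 25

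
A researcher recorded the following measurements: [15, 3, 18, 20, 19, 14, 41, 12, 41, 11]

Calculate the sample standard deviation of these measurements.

12.3756

Step 1: Compute the mean: 19.4
Step 2: Sum of squared deviations from the mean: 1378.4
Step 3: Sample variance = 1378.4 / 9 = 153.1556
Step 4: Standard deviation = sqrt(153.1556) = 12.3756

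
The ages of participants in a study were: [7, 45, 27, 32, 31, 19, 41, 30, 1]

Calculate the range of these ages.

44

Step 1: Identify the maximum value: max = 45
Step 2: Identify the minimum value: min = 1
Step 3: Range = max - min = 45 - 1 = 44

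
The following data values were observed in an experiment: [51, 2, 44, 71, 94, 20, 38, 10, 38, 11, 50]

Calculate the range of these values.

92

Step 1: Identify the maximum value: max = 94
Step 2: Identify the minimum value: min = 2
Step 3: Range = max - min = 94 - 2 = 92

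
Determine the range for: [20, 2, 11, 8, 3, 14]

18

Step 1: Identify the maximum value: max = 20
Step 2: Identify the minimum value: min = 2
Step 3: Range = max - min = 20 - 2 = 18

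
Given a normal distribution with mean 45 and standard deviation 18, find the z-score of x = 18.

-1.5

Step 1: Recall the z-score formula: z = (x - mu) / sigma
Step 2: Substitute values: z = (18 - 45) / 18
Step 3: z = -27 / 18 = -1.5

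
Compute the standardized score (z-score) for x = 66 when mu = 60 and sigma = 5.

1.2

Step 1: Recall the z-score formula: z = (x - mu) / sigma
Step 2: Substitute values: z = (66 - 60) / 5
Step 3: z = 6 / 5 = 1.2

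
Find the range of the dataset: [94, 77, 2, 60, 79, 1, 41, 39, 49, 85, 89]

93

Step 1: Identify the maximum value: max = 94
Step 2: Identify the minimum value: min = 1
Step 3: Range = max - min = 94 - 1 = 93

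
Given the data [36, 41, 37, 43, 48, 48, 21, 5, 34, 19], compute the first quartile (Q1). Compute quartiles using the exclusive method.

20.5

Step 1: Sort the data: [5, 19, 21, 34, 36, 37, 41, 43, 48, 48]
Step 2: n = 10
Step 3: Using the exclusive quartile method:
  Q1 = 20.5
  Q2 (median) = 36.5
  Q3 = 44.25
  IQR = Q3 - Q1 = 44.25 - 20.5 = 23.75
Step 4: Q1 = 20.5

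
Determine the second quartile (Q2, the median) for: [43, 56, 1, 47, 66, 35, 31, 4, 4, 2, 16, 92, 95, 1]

33

Step 1: Sort the data: [1, 1, 2, 4, 4, 16, 31, 35, 43, 47, 56, 66, 92, 95]
Step 2: n = 14
Step 3: Q2 is the median. Since n is even, it is the average of the values at positions 7 and 8:
  Q2 = (31 + 35) / 2 = 33
Step 4: Q2 = 33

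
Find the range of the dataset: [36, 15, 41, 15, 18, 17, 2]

39

Step 1: Identify the maximum value: max = 41
Step 2: Identify the minimum value: min = 2
Step 3: Range = max - min = 41 - 2 = 39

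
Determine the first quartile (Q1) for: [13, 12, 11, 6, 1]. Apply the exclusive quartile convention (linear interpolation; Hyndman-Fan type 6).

3.5

Step 1: Sort the data: [1, 6, 11, 12, 13]
Step 2: n = 5
Step 3: Using the exclusive quartile method:
  Q1 = 3.5
  Q2 (median) = 11
  Q3 = 12.5
  IQR = Q3 - Q1 = 12.5 - 3.5 = 9
Step 4: Q1 = 3.5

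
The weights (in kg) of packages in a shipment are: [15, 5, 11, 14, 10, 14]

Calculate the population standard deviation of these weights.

3.4034

Step 1: Compute the mean: 11.5
Step 2: Sum of squared deviations from the mean: 69.5
Step 3: Population variance = 69.5 / 6 = 11.5833
Step 4: Standard deviation = sqrt(11.5833) = 3.4034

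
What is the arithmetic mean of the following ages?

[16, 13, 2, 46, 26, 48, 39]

27.1429

Step 1: Sum all values: 16 + 13 + 2 + 46 + 26 + 48 + 39 = 190
Step 2: Count the number of values: n = 7
Step 3: Mean = sum / n = 190 / 7 = 27.1429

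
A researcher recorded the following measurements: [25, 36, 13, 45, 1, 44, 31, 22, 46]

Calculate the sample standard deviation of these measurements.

15.5224

Step 1: Compute the mean: 29.2222
Step 2: Sum of squared deviations from the mean: 1927.5556
Step 3: Sample variance = 1927.5556 / 8 = 240.9444
Step 4: Standard deviation = sqrt(240.9444) = 15.5224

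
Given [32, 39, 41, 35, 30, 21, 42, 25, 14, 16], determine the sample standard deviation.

10.168

Step 1: Compute the mean: 29.5
Step 2: Sum of squared deviations from the mean: 930.5
Step 3: Sample variance = 930.5 / 9 = 103.3889
Step 4: Standard deviation = sqrt(103.3889) = 10.168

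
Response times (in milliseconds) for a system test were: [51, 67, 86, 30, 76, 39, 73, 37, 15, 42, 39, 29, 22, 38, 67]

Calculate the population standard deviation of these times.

20.7326

Step 1: Compute the mean: 47.4
Step 2: Sum of squared deviations from the mean: 6447.6
Step 3: Population variance = 6447.6 / 15 = 429.84
Step 4: Standard deviation = sqrt(429.84) = 20.7326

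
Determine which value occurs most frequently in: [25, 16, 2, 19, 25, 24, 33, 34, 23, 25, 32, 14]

25

Step 1: Count the frequency of each value:
  2: appears 1 time(s)
  14: appears 1 time(s)
  16: appears 1 time(s)
  19: appears 1 time(s)
  23: appears 1 time(s)
  24: appears 1 time(s)
  25: appears 3 time(s)
  32: appears 1 time(s)
  33: appears 1 time(s)
  34: appears 1 time(s)
Step 2: The value 25 appears most frequently (3 times).
Step 3: Mode = 25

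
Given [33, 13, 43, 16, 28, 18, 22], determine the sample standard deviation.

10.6413

Step 1: Compute the mean: 24.7143
Step 2: Sum of squared deviations from the mean: 679.4286
Step 3: Sample variance = 679.4286 / 6 = 113.2381
Step 4: Standard deviation = sqrt(113.2381) = 10.6413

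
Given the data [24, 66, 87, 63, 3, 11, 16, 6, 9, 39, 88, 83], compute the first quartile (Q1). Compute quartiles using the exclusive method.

9.5

Step 1: Sort the data: [3, 6, 9, 11, 16, 24, 39, 63, 66, 83, 87, 88]
Step 2: n = 12
Step 3: Using the exclusive quartile method:
  Q1 = 9.5
  Q2 (median) = 31.5
  Q3 = 78.75
  IQR = Q3 - Q1 = 78.75 - 9.5 = 69.25
Step 4: Q1 = 9.5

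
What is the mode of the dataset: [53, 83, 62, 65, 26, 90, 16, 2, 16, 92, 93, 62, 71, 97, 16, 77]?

16

Step 1: Count the frequency of each value:
  2: appears 1 time(s)
  16: appears 3 time(s)
  26: appears 1 time(s)
  53: appears 1 time(s)
  62: appears 2 time(s)
  65: appears 1 time(s)
  71: appears 1 time(s)
  77: appears 1 time(s)
  83: appears 1 time(s)
  90: appears 1 time(s)
  92: appears 1 time(s)
  93: appears 1 time(s)
  97: appears 1 time(s)
Step 2: The value 16 appears most frequently (3 times).
Step 3: Mode = 16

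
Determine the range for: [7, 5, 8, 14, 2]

12

Step 1: Identify the maximum value: max = 14
Step 2: Identify the minimum value: min = 2
Step 3: Range = max - min = 14 - 2 = 12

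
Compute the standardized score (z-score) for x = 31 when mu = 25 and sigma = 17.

0.3529

Step 1: Recall the z-score formula: z = (x - mu) / sigma
Step 2: Substitute values: z = (31 - 25) / 17
Step 3: z = 6 / 17 = 0.3529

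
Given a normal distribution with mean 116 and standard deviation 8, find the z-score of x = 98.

-2.25

Step 1: Recall the z-score formula: z = (x - mu) / sigma
Step 2: Substitute values: z = (98 - 116) / 8
Step 3: z = -18 / 8 = -2.25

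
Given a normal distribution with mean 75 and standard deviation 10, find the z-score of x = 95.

2

Step 1: Recall the z-score formula: z = (x - mu) / sigma
Step 2: Substitute values: z = (95 - 75) / 10
Step 3: z = 20 / 10 = 2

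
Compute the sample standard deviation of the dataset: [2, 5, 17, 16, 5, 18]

7.2319

Step 1: Compute the mean: 10.5
Step 2: Sum of squared deviations from the mean: 261.5
Step 3: Sample variance = 261.5 / 5 = 52.3
Step 4: Standard deviation = sqrt(52.3) = 7.2319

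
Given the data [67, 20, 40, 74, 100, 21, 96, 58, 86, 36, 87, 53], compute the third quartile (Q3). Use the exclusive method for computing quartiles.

86.75

Step 1: Sort the data: [20, 21, 36, 40, 53, 58, 67, 74, 86, 87, 96, 100]
Step 2: n = 12
Step 3: Using the exclusive quartile method:
  Q1 = 37
  Q2 (median) = 62.5
  Q3 = 86.75
  IQR = Q3 - Q1 = 86.75 - 37 = 49.75
Step 4: Q3 = 86.75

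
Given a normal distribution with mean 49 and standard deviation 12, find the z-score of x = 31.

-1.5

Step 1: Recall the z-score formula: z = (x - mu) / sigma
Step 2: Substitute values: z = (31 - 49) / 12
Step 3: z = -18 / 12 = -1.5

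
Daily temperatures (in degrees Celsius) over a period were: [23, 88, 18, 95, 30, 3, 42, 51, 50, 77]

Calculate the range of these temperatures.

92

Step 1: Identify the maximum value: max = 95
Step 2: Identify the minimum value: min = 3
Step 3: Range = max - min = 95 - 3 = 92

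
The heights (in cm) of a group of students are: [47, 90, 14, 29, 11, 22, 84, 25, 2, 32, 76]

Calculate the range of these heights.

88

Step 1: Identify the maximum value: max = 90
Step 2: Identify the minimum value: min = 2
Step 3: Range = max - min = 90 - 2 = 88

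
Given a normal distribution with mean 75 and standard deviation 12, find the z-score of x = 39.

-3

Step 1: Recall the z-score formula: z = (x - mu) / sigma
Step 2: Substitute values: z = (39 - 75) / 12
Step 3: z = -36 / 12 = -3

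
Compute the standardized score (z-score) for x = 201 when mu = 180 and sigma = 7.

3

Step 1: Recall the z-score formula: z = (x - mu) / sigma
Step 2: Substitute values: z = (201 - 180) / 7
Step 3: z = 21 / 7 = 3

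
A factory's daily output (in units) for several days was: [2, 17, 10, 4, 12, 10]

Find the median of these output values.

10

Step 1: Sort the data in ascending order: [2, 4, 10, 10, 12, 17]
Step 2: The number of values is n = 6.
Step 3: Since n is even, the median is the average of positions 3 and 4:
  Median = (10 + 10) / 2 = 10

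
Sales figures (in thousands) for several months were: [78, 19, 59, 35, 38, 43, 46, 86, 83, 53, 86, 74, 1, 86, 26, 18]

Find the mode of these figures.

86

Step 1: Count the frequency of each value:
  1: appears 1 time(s)
  18: appears 1 time(s)
  19: appears 1 time(s)
  26: appears 1 time(s)
  35: appears 1 time(s)
  38: appears 1 time(s)
  43: appears 1 time(s)
  46: appears 1 time(s)
  53: appears 1 time(s)
  59: appears 1 time(s)
  74: appears 1 time(s)
  78: appears 1 time(s)
  83: appears 1 time(s)
  86: appears 3 time(s)
Step 2: The value 86 appears most frequently (3 times).
Step 3: Mode = 86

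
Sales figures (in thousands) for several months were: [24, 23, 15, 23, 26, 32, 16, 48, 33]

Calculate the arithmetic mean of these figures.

26.6667

Step 1: Sum all values: 24 + 23 + 15 + 23 + 26 + 32 + 16 + 48 + 33 = 240
Step 2: Count the number of values: n = 9
Step 3: Mean = sum / n = 240 / 9 = 26.6667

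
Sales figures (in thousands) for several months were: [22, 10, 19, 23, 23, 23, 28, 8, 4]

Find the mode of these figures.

23

Step 1: Count the frequency of each value:
  4: appears 1 time(s)
  8: appears 1 time(s)
  10: appears 1 time(s)
  19: appears 1 time(s)
  22: appears 1 time(s)
  23: appears 3 time(s)
  28: appears 1 time(s)
Step 2: The value 23 appears most frequently (3 times).
Step 3: Mode = 23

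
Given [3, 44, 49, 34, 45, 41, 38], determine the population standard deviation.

14.32

Step 1: Compute the mean: 36.2857
Step 2: Sum of squared deviations from the mean: 1435.4286
Step 3: Population variance = 1435.4286 / 7 = 205.0612
Step 4: Standard deviation = sqrt(205.0612) = 14.32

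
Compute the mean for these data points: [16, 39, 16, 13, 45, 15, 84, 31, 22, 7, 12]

27.2727

Step 1: Sum all values: 16 + 39 + 16 + 13 + 45 + 15 + 84 + 31 + 22 + 7 + 12 = 300
Step 2: Count the number of values: n = 11
Step 3: Mean = sum / n = 300 / 11 = 27.2727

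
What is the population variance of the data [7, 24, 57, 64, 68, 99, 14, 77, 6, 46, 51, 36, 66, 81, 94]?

847.6889

Step 1: Compute the mean: (7 + 24 + 57 + 64 + 68 + 99 + 14 + 77 + 6 + 46 + 51 + 36 + 66 + 81 + 94) / 15 = 52.6667
Step 2: Compute squared deviations from the mean:
  (7 - 52.6667)^2 = 2085.4444
  (24 - 52.6667)^2 = 821.7778
  (57 - 52.6667)^2 = 18.7778
  (64 - 52.6667)^2 = 128.4444
  (68 - 52.6667)^2 = 235.1111
  (99 - 52.6667)^2 = 2146.7778
  (14 - 52.6667)^2 = 1495.1111
  (77 - 52.6667)^2 = 592.1111
  (6 - 52.6667)^2 = 2177.7778
  (46 - 52.6667)^2 = 44.4444
  (51 - 52.6667)^2 = 2.7778
  (36 - 52.6667)^2 = 277.7778
  (66 - 52.6667)^2 = 177.7778
  (81 - 52.6667)^2 = 802.7778
  (94 - 52.6667)^2 = 1708.4444
Step 3: Sum of squared deviations = 12715.3333
Step 4: Population variance = 12715.3333 / 15 = 847.6889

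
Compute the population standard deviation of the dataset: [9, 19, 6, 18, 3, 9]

5.9067

Step 1: Compute the mean: 10.6667
Step 2: Sum of squared deviations from the mean: 209.3333
Step 3: Population variance = 209.3333 / 6 = 34.8889
Step 4: Standard deviation = sqrt(34.8889) = 5.9067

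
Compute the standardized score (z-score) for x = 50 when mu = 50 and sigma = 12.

0

Step 1: Recall the z-score formula: z = (x - mu) / sigma
Step 2: Substitute values: z = (50 - 50) / 12
Step 3: z = 0 / 12 = 0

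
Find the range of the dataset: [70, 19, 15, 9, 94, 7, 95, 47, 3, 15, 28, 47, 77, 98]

95

Step 1: Identify the maximum value: max = 98
Step 2: Identify the minimum value: min = 3
Step 3: Range = max - min = 98 - 3 = 95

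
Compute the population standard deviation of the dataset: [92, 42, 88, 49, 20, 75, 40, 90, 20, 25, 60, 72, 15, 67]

26.5988

Step 1: Compute the mean: 53.9286
Step 2: Sum of squared deviations from the mean: 9904.9286
Step 3: Population variance = 9904.9286 / 14 = 707.4949
Step 4: Standard deviation = sqrt(707.4949) = 26.5988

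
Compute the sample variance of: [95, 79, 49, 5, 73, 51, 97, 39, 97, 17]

1112.1778

Step 1: Compute the mean: (95 + 79 + 49 + 5 + 73 + 51 + 97 + 39 + 97 + 17) / 10 = 60.2
Step 2: Compute squared deviations from the mean:
  (95 - 60.2)^2 = 1211.04
  (79 - 60.2)^2 = 353.44
  (49 - 60.2)^2 = 125.44
  (5 - 60.2)^2 = 3047.04
  (73 - 60.2)^2 = 163.84
  (51 - 60.2)^2 = 84.64
  (97 - 60.2)^2 = 1354.24
  (39 - 60.2)^2 = 449.44
  (97 - 60.2)^2 = 1354.24
  (17 - 60.2)^2 = 1866.24
Step 3: Sum of squared deviations = 10009.6
Step 4: Sample variance = 10009.6 / 9 = 1112.1778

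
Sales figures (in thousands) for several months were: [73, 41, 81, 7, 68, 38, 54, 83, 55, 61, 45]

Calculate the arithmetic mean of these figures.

55.0909

Step 1: Sum all values: 73 + 41 + 81 + 7 + 68 + 38 + 54 + 83 + 55 + 61 + 45 = 606
Step 2: Count the number of values: n = 11
Step 3: Mean = sum / n = 606 / 11 = 55.0909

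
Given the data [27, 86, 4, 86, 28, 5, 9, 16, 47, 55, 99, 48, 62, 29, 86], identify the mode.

86

Step 1: Count the frequency of each value:
  4: appears 1 time(s)
  5: appears 1 time(s)
  9: appears 1 time(s)
  16: appears 1 time(s)
  27: appears 1 time(s)
  28: appears 1 time(s)
  29: appears 1 time(s)
  47: appears 1 time(s)
  48: appears 1 time(s)
  55: appears 1 time(s)
  62: appears 1 time(s)
  86: appears 3 time(s)
  99: appears 1 time(s)
Step 2: The value 86 appears most frequently (3 times).
Step 3: Mode = 86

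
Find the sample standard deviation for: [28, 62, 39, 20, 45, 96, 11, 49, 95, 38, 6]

30.1309

Step 1: Compute the mean: 44.4545
Step 2: Sum of squared deviations from the mean: 9078.7273
Step 3: Sample variance = 9078.7273 / 10 = 907.8727
Step 4: Standard deviation = sqrt(907.8727) = 30.1309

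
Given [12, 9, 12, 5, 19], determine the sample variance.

26.3

Step 1: Compute the mean: (12 + 9 + 12 + 5 + 19) / 5 = 11.4
Step 2: Compute squared deviations from the mean:
  (12 - 11.4)^2 = 0.36
  (9 - 11.4)^2 = 5.76
  (12 - 11.4)^2 = 0.36
  (5 - 11.4)^2 = 40.96
  (19 - 11.4)^2 = 57.76
Step 3: Sum of squared deviations = 105.2
Step 4: Sample variance = 105.2 / 4 = 26.3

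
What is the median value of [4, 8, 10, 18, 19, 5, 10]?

10

Step 1: Sort the data in ascending order: [4, 5, 8, 10, 10, 18, 19]
Step 2: The number of values is n = 7.
Step 3: Since n is odd, the median is the middle value at position 4: 10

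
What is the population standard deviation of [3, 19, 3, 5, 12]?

6.2482

Step 1: Compute the mean: 8.4
Step 2: Sum of squared deviations from the mean: 195.2
Step 3: Population variance = 195.2 / 5 = 39.04
Step 4: Standard deviation = sqrt(39.04) = 6.2482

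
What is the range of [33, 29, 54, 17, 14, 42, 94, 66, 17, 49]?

80

Step 1: Identify the maximum value: max = 94
Step 2: Identify the minimum value: min = 14
Step 3: Range = max - min = 94 - 14 = 80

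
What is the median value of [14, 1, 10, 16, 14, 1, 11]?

11

Step 1: Sort the data in ascending order: [1, 1, 10, 11, 14, 14, 16]
Step 2: The number of values is n = 7.
Step 3: Since n is odd, the median is the middle value at position 4: 11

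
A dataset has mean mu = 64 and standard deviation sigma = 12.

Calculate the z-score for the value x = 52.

-1

Step 1: Recall the z-score formula: z = (x - mu) / sigma
Step 2: Substitute values: z = (52 - 64) / 12
Step 3: z = -12 / 12 = -1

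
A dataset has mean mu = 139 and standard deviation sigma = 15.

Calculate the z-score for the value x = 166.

1.8

Step 1: Recall the z-score formula: z = (x - mu) / sigma
Step 2: Substitute values: z = (166 - 139) / 15
Step 3: z = 27 / 15 = 1.8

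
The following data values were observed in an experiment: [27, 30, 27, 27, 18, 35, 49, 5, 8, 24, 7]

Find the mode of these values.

27

Step 1: Count the frequency of each value:
  5: appears 1 time(s)
  7: appears 1 time(s)
  8: appears 1 time(s)
  18: appears 1 time(s)
  24: appears 1 time(s)
  27: appears 3 time(s)
  30: appears 1 time(s)
  35: appears 1 time(s)
  49: appears 1 time(s)
Step 2: The value 27 appears most frequently (3 times).
Step 3: Mode = 27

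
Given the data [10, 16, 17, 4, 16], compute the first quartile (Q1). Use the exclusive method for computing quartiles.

7

Step 1: Sort the data: [4, 10, 16, 16, 17]
Step 2: n = 5
Step 3: Using the exclusive quartile method:
  Q1 = 7
  Q2 (median) = 16
  Q3 = 16.5
  IQR = Q3 - Q1 = 16.5 - 7 = 9.5
Step 4: Q1 = 7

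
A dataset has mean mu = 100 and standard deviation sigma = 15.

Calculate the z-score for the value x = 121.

1.4

Step 1: Recall the z-score formula: z = (x - mu) / sigma
Step 2: Substitute values: z = (121 - 100) / 15
Step 3: z = 21 / 15 = 1.4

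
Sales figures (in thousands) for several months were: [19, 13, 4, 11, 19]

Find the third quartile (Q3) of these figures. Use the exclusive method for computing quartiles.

19

Step 1: Sort the data: [4, 11, 13, 19, 19]
Step 2: n = 5
Step 3: Using the exclusive quartile method:
  Q1 = 7.5
  Q2 (median) = 13
  Q3 = 19
  IQR = Q3 - Q1 = 19 - 7.5 = 11.5
Step 4: Q3 = 19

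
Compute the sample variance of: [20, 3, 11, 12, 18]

44.7

Step 1: Compute the mean: (20 + 3 + 11 + 12 + 18) / 5 = 12.8
Step 2: Compute squared deviations from the mean:
  (20 - 12.8)^2 = 51.84
  (3 - 12.8)^2 = 96.04
  (11 - 12.8)^2 = 3.24
  (12 - 12.8)^2 = 0.64
  (18 - 12.8)^2 = 27.04
Step 3: Sum of squared deviations = 178.8
Step 4: Sample variance = 178.8 / 4 = 44.7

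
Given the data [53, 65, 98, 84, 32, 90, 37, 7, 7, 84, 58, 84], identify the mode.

84

Step 1: Count the frequency of each value:
  7: appears 2 time(s)
  32: appears 1 time(s)
  37: appears 1 time(s)
  53: appears 1 time(s)
  58: appears 1 time(s)
  65: appears 1 time(s)
  84: appears 3 time(s)
  90: appears 1 time(s)
  98: appears 1 time(s)
Step 2: The value 84 appears most frequently (3 times).
Step 3: Mode = 84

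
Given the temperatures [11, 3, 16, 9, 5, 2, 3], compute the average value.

7

Step 1: Sum all values: 11 + 3 + 16 + 9 + 5 + 2 + 3 = 49
Step 2: Count the number of values: n = 7
Step 3: Mean = sum / n = 49 / 7 = 7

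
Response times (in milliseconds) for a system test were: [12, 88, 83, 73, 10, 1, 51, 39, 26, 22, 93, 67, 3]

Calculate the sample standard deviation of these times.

33.9347

Step 1: Compute the mean: 43.6923
Step 2: Sum of squared deviations from the mean: 13818.7692
Step 3: Sample variance = 13818.7692 / 12 = 1151.5641
Step 4: Standard deviation = sqrt(1151.5641) = 33.9347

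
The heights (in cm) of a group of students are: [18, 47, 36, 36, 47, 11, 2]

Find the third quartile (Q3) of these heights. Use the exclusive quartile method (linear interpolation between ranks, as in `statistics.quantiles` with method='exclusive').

47

Step 1: Sort the data: [2, 11, 18, 36, 36, 47, 47]
Step 2: n = 7
Step 3: Using the exclusive quartile method:
  Q1 = 11
  Q2 (median) = 36
  Q3 = 47
  IQR = Q3 - Q1 = 47 - 11 = 36
Step 4: Q3 = 47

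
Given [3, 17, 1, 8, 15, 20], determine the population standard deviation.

7.1336

Step 1: Compute the mean: 10.6667
Step 2: Sum of squared deviations from the mean: 305.3333
Step 3: Population variance = 305.3333 / 6 = 50.8889
Step 4: Standard deviation = sqrt(50.8889) = 7.1336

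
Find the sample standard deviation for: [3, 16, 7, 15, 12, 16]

5.3944

Step 1: Compute the mean: 11.5
Step 2: Sum of squared deviations from the mean: 145.5
Step 3: Sample variance = 145.5 / 5 = 29.1
Step 4: Standard deviation = sqrt(29.1) = 5.3944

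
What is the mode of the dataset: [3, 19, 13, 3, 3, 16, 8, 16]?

3

Step 1: Count the frequency of each value:
  3: appears 3 time(s)
  8: appears 1 time(s)
  13: appears 1 time(s)
  16: appears 2 time(s)
  19: appears 1 time(s)
Step 2: The value 3 appears most frequently (3 times).
Step 3: Mode = 3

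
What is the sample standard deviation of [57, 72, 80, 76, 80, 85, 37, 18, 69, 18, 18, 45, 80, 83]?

26.0996

Step 1: Compute the mean: 58.4286
Step 2: Sum of squared deviations from the mean: 8855.4286
Step 3: Sample variance = 8855.4286 / 13 = 681.1868
Step 4: Standard deviation = sqrt(681.1868) = 26.0996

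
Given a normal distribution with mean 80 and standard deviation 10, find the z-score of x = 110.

3

Step 1: Recall the z-score formula: z = (x - mu) / sigma
Step 2: Substitute values: z = (110 - 80) / 10
Step 3: z = 30 / 10 = 3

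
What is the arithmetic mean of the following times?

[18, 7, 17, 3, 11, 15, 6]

11

Step 1: Sum all values: 18 + 7 + 17 + 3 + 11 + 15 + 6 = 77
Step 2: Count the number of values: n = 7
Step 3: Mean = sum / n = 77 / 7 = 11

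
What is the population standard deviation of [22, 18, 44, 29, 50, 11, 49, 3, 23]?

15.8325

Step 1: Compute the mean: 27.6667
Step 2: Sum of squared deviations from the mean: 2256
Step 3: Population variance = 2256 / 9 = 250.6667
Step 4: Standard deviation = sqrt(250.6667) = 15.8325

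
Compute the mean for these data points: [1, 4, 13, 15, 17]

10

Step 1: Sum all values: 1 + 4 + 13 + 15 + 17 = 50
Step 2: Count the number of values: n = 5
Step 3: Mean = sum / n = 50 / 5 = 10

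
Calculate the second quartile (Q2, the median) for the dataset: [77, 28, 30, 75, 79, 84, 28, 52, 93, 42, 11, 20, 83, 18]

47

Step 1: Sort the data: [11, 18, 20, 28, 28, 30, 42, 52, 75, 77, 79, 83, 84, 93]
Step 2: n = 14
Step 3: Q2 is the median. Since n is even, it is the average of the values at positions 7 and 8:
  Q2 = (42 + 52) / 2 = 47
Step 4: Q2 = 47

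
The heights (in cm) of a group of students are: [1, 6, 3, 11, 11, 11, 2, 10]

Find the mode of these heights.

11

Step 1: Count the frequency of each value:
  1: appears 1 time(s)
  2: appears 1 time(s)
  3: appears 1 time(s)
  6: appears 1 time(s)
  10: appears 1 time(s)
  11: appears 3 time(s)
Step 2: The value 11 appears most frequently (3 times).
Step 3: Mode = 11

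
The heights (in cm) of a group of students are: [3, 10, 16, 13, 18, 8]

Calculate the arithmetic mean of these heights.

11.3333

Step 1: Sum all values: 3 + 10 + 16 + 13 + 18 + 8 = 68
Step 2: Count the number of values: n = 6
Step 3: Mean = sum / n = 68 / 6 = 11.3333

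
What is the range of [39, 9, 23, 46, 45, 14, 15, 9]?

37

Step 1: Identify the maximum value: max = 46
Step 2: Identify the minimum value: min = 9
Step 3: Range = max - min = 46 - 9 = 37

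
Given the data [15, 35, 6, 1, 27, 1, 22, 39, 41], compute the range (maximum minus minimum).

40

Step 1: Identify the maximum value: max = 41
Step 2: Identify the minimum value: min = 1
Step 3: Range = max - min = 41 - 1 = 40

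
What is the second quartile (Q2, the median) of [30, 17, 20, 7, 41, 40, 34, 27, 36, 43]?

32

Step 1: Sort the data: [7, 17, 20, 27, 30, 34, 36, 40, 41, 43]
Step 2: n = 10
Step 3: Q2 is the median. Since n is even, it is the average of the values at positions 5 and 6:
  Q2 = (30 + 34) / 2 = 32
Step 4: Q2 = 32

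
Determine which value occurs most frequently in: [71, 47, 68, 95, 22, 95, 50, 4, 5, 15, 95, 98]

95

Step 1: Count the frequency of each value:
  4: appears 1 time(s)
  5: appears 1 time(s)
  15: appears 1 time(s)
  22: appears 1 time(s)
  47: appears 1 time(s)
  50: appears 1 time(s)
  68: appears 1 time(s)
  71: appears 1 time(s)
  95: appears 3 time(s)
  98: appears 1 time(s)
Step 2: The value 95 appears most frequently (3 times).
Step 3: Mode = 95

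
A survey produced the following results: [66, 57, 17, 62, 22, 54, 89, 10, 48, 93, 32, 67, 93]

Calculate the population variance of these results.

730.5444

Step 1: Compute the mean: (66 + 57 + 17 + 62 + 22 + 54 + 89 + 10 + 48 + 93 + 32 + 67 + 93) / 13 = 54.6154
Step 2: Compute squared deviations from the mean:
  (66 - 54.6154)^2 = 129.6095
  (57 - 54.6154)^2 = 5.6864
  (17 - 54.6154)^2 = 1414.9172
  (62 - 54.6154)^2 = 54.5325
  (22 - 54.6154)^2 = 1063.7633
  (54 - 54.6154)^2 = 0.3787
  (89 - 54.6154)^2 = 1182.3018
  (10 - 54.6154)^2 = 1990.5325
  (48 - 54.6154)^2 = 43.7633
  (93 - 54.6154)^2 = 1473.3787
  (32 - 54.6154)^2 = 511.4556
  (67 - 54.6154)^2 = 153.3787
  (93 - 54.6154)^2 = 1473.3787
Step 3: Sum of squared deviations = 9497.0769
Step 4: Population variance = 9497.0769 / 13 = 730.5444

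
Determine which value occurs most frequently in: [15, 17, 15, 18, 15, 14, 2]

15

Step 1: Count the frequency of each value:
  2: appears 1 time(s)
  14: appears 1 time(s)
  15: appears 3 time(s)
  17: appears 1 time(s)
  18: appears 1 time(s)
Step 2: The value 15 appears most frequently (3 times).
Step 3: Mode = 15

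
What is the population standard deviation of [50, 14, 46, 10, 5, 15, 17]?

16.6034

Step 1: Compute the mean: 22.4286
Step 2: Sum of squared deviations from the mean: 1929.7143
Step 3: Population variance = 1929.7143 / 7 = 275.6735
Step 4: Standard deviation = sqrt(275.6735) = 16.6034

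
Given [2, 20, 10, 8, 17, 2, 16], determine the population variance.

44.7755

Step 1: Compute the mean: (2 + 20 + 10 + 8 + 17 + 2 + 16) / 7 = 10.7143
Step 2: Compute squared deviations from the mean:
  (2 - 10.7143)^2 = 75.9388
  (20 - 10.7143)^2 = 86.2245
  (10 - 10.7143)^2 = 0.5102
  (8 - 10.7143)^2 = 7.3673
  (17 - 10.7143)^2 = 39.5102
  (2 - 10.7143)^2 = 75.9388
  (16 - 10.7143)^2 = 27.9388
Step 3: Sum of squared deviations = 313.4286
Step 4: Population variance = 313.4286 / 7 = 44.7755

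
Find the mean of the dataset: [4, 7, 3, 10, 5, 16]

7.5

Step 1: Sum all values: 4 + 7 + 3 + 10 + 5 + 16 = 45
Step 2: Count the number of values: n = 6
Step 3: Mean = sum / n = 45 / 6 = 7.5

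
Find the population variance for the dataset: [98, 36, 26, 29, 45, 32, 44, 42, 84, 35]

526.29

Step 1: Compute the mean: (98 + 36 + 26 + 29 + 45 + 32 + 44 + 42 + 84 + 35) / 10 = 47.1
Step 2: Compute squared deviations from the mean:
  (98 - 47.1)^2 = 2590.81
  (36 - 47.1)^2 = 123.21
  (26 - 47.1)^2 = 445.21
  (29 - 47.1)^2 = 327.61
  (45 - 47.1)^2 = 4.41
  (32 - 47.1)^2 = 228.01
  (44 - 47.1)^2 = 9.61
  (42 - 47.1)^2 = 26.01
  (84 - 47.1)^2 = 1361.61
  (35 - 47.1)^2 = 146.41
Step 3: Sum of squared deviations = 5262.9
Step 4: Population variance = 5262.9 / 10 = 526.29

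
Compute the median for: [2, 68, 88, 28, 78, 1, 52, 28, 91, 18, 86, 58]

55

Step 1: Sort the data in ascending order: [1, 2, 18, 28, 28, 52, 58, 68, 78, 86, 88, 91]
Step 2: The number of values is n = 12.
Step 3: Since n is even, the median is the average of positions 6 and 7:
  Median = (52 + 58) / 2 = 55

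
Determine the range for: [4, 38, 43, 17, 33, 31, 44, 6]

40

Step 1: Identify the maximum value: max = 44
Step 2: Identify the minimum value: min = 4
Step 3: Range = max - min = 44 - 4 = 40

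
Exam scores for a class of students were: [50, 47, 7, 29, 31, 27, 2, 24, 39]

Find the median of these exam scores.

29

Step 1: Sort the data in ascending order: [2, 7, 24, 27, 29, 31, 39, 47, 50]
Step 2: The number of values is n = 9.
Step 3: Since n is odd, the median is the middle value at position 5: 29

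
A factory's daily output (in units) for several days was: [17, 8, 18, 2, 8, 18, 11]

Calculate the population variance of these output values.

32.7755

Step 1: Compute the mean: (17 + 8 + 18 + 2 + 8 + 18 + 11) / 7 = 11.7143
Step 2: Compute squared deviations from the mean:
  (17 - 11.7143)^2 = 27.9388
  (8 - 11.7143)^2 = 13.7959
  (18 - 11.7143)^2 = 39.5102
  (2 - 11.7143)^2 = 94.3673
  (8 - 11.7143)^2 = 13.7959
  (18 - 11.7143)^2 = 39.5102
  (11 - 11.7143)^2 = 0.5102
Step 3: Sum of squared deviations = 229.4286
Step 4: Population variance = 229.4286 / 7 = 32.7755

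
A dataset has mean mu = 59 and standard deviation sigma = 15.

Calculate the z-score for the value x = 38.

-1.4

Step 1: Recall the z-score formula: z = (x - mu) / sigma
Step 2: Substitute values: z = (38 - 59) / 15
Step 3: z = -21 / 15 = -1.4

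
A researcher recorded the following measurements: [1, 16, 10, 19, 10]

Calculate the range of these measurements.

18

Step 1: Identify the maximum value: max = 19
Step 2: Identify the minimum value: min = 1
Step 3: Range = max - min = 19 - 1 = 18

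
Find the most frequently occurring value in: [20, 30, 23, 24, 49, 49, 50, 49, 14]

49

Step 1: Count the frequency of each value:
  14: appears 1 time(s)
  20: appears 1 time(s)
  23: appears 1 time(s)
  24: appears 1 time(s)
  30: appears 1 time(s)
  49: appears 3 time(s)
  50: appears 1 time(s)
Step 2: The value 49 appears most frequently (3 times).
Step 3: Mode = 49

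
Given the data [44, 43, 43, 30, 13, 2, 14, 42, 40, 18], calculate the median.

35

Step 1: Sort the data in ascending order: [2, 13, 14, 18, 30, 40, 42, 43, 43, 44]
Step 2: The number of values is n = 10.
Step 3: Since n is even, the median is the average of positions 5 and 6:
  Median = (30 + 40) / 2 = 35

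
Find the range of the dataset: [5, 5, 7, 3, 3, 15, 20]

17

Step 1: Identify the maximum value: max = 20
Step 2: Identify the minimum value: min = 3
Step 3: Range = max - min = 20 - 3 = 17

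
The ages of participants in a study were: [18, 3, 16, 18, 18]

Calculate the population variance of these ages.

34.24

Step 1: Compute the mean: (18 + 3 + 16 + 18 + 18) / 5 = 14.6
Step 2: Compute squared deviations from the mean:
  (18 - 14.6)^2 = 11.56
  (3 - 14.6)^2 = 134.56
  (16 - 14.6)^2 = 1.96
  (18 - 14.6)^2 = 11.56
  (18 - 14.6)^2 = 11.56
Step 3: Sum of squared deviations = 171.2
Step 4: Population variance = 171.2 / 5 = 34.24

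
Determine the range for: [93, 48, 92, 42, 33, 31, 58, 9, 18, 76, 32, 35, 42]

84

Step 1: Identify the maximum value: max = 93
Step 2: Identify the minimum value: min = 9
Step 3: Range = max - min = 93 - 9 = 84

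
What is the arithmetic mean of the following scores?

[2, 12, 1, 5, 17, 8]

7.5

Step 1: Sum all values: 2 + 12 + 1 + 5 + 17 + 8 = 45
Step 2: Count the number of values: n = 6
Step 3: Mean = sum / n = 45 / 6 = 7.5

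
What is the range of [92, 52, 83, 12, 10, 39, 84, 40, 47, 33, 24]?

82

Step 1: Identify the maximum value: max = 92
Step 2: Identify the minimum value: min = 10
Step 3: Range = max - min = 92 - 10 = 82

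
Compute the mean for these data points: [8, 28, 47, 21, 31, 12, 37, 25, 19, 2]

23

Step 1: Sum all values: 8 + 28 + 47 + 21 + 31 + 12 + 37 + 25 + 19 + 2 = 230
Step 2: Count the number of values: n = 10
Step 3: Mean = sum / n = 230 / 10 = 23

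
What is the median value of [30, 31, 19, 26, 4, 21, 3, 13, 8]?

19

Step 1: Sort the data in ascending order: [3, 4, 8, 13, 19, 21, 26, 30, 31]
Step 2: The number of values is n = 9.
Step 3: Since n is odd, the median is the middle value at position 5: 19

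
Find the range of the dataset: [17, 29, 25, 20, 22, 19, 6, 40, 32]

34

Step 1: Identify the maximum value: max = 40
Step 2: Identify the minimum value: min = 6
Step 3: Range = max - min = 40 - 6 = 34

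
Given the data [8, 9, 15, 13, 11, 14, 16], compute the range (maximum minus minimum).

8

Step 1: Identify the maximum value: max = 16
Step 2: Identify the minimum value: min = 8
Step 3: Range = max - min = 16 - 8 = 8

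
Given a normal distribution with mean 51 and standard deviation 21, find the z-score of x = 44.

-0.3333

Step 1: Recall the z-score formula: z = (x - mu) / sigma
Step 2: Substitute values: z = (44 - 51) / 21
Step 3: z = -7 / 21 = -0.3333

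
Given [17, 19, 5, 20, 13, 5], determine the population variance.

38.1389

Step 1: Compute the mean: (17 + 19 + 5 + 20 + 13 + 5) / 6 = 13.1667
Step 2: Compute squared deviations from the mean:
  (17 - 13.1667)^2 = 14.6944
  (19 - 13.1667)^2 = 34.0278
  (5 - 13.1667)^2 = 66.6944
  (20 - 13.1667)^2 = 46.6944
  (13 - 13.1667)^2 = 0.0278
  (5 - 13.1667)^2 = 66.6944
Step 3: Sum of squared deviations = 228.8333
Step 4: Population variance = 228.8333 / 6 = 38.1389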